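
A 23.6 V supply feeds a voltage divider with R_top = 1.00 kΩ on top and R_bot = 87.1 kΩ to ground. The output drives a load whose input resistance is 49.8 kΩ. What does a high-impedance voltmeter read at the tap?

The load sits in parallel with R_bot: R_bot‖R_L = (87.1 × 49.8) / (87.1 + 49.8) = 31.68 kΩ.
V_out = 23.6 × 31.68 / (1.00 + 31.68) = 23.6 × 31.68/32.68 = 22.9 V.

V_out ≈ 22.9 V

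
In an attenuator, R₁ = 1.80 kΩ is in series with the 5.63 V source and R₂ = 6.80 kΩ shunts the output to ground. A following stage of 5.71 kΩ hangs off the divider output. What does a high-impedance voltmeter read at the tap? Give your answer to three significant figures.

The load sits in parallel with R₂: R₂‖R_L = (6.80 × 5.71) / (6.80 + 5.71) = 3.104 kΩ.
V_out = 5.63 × 3.104 / (1.80 + 3.104) = 5.63 × 3.104/4.904 = 3.56 V.
(Unloaded it would have been 4.45 V.)

V_out ≈ 3.56 V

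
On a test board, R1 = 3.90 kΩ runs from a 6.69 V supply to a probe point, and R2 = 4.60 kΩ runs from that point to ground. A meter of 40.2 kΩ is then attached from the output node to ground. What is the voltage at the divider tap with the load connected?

The load sits in parallel with R2: R2‖R_L = (4.60 × 40.2) / (4.60 + 40.2) = 4.128 kΩ.
V_out = 6.69 × 4.128 / (3.90 + 4.128) = 6.69 × 4.128/8.028 = 3.44 V.

V_out ≈ 3.44 V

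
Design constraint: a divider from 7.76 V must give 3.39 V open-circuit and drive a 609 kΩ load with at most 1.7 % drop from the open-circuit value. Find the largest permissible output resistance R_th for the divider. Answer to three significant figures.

R_th ≤ 10.5 kΩ

Loading drop = R_th/(R_th + R_L) ≤ 0.0170, so R_th ≤ R_L · ε/(1−ε) = 609 kΩ × 0.0170/0.9830 = 10.5 kΩ.
(Any R1, R2 with R2/(R1+R2) = 0.437 and R1‖R2 ≤ 10.5 kΩ will meet the spec.)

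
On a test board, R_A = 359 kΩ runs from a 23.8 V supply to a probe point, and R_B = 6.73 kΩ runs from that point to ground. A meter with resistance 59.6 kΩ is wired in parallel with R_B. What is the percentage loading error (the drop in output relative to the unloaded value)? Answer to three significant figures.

Unloaded V = 23.8 × 6.73/365.7 = 0.43796 V.
Loaded: R_B‖R_L = 6.047 kΩ, giving V = 23.8 × 6.047/365.0 = 0.39426 V.
Drop = (0.43796 − 0.39426) / 0.43796 = 9.98 %.

9.98 %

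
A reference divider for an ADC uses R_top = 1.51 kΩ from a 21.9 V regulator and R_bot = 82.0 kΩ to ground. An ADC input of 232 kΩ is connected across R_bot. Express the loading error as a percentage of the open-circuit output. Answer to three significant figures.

0.635 %

The divider's output (Thévenin) resistance is R_top‖R_bot = 1.483 kΩ.
Fractional drop under load = R_th/(R_th + R_L) = 1.483 / (1.483 + 232) = 0.006350.
So the output falls by 0.635 %.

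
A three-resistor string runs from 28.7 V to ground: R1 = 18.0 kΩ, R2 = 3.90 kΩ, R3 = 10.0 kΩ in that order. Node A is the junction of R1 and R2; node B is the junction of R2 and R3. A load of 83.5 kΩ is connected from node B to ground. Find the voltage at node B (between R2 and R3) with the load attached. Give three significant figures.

At node B, R3 is in parallel with the load: R3‖R_L = 8.930 kΩ.
Below node A the resistance is R2 + (R3‖R_L) = 12.83 kΩ, so V_A = 28.7 × 12.83/30.83 = 11.94 V.
Then V_B = V_A × (R3‖R_L)/(R2 + R3‖R_L) = 11.94 × 8.930/12.83 = 8.31 V.

V ≈ 8.31 V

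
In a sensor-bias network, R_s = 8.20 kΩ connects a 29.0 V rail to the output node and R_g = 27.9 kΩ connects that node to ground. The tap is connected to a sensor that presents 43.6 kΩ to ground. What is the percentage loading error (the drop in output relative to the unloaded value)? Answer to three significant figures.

12.7 %

The divider's output (Thévenin) resistance is R_s‖R_g = 6.337 kΩ.
Fractional drop under load = R_th/(R_th + R_L) = 6.337 / (6.337 + 43.6) = 0.1269.
So the output falls by 12.7 %.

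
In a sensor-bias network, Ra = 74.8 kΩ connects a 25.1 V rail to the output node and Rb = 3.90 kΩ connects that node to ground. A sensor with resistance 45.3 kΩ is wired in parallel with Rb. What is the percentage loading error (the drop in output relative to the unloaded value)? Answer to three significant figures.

7.56 %

The divider's output (Thévenin) resistance is Ra‖Rb = 3.707 kΩ.
Fractional drop under load = R_th/(R_th + R_L) = 3.707 / (3.707 + 45.3) = 0.07564.
So the output falls by 7.56 %.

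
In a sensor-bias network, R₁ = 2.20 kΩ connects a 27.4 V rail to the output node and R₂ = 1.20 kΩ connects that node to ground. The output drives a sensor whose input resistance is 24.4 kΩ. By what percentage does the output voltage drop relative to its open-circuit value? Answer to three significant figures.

3.08 %

The divider's output (Thévenin) resistance is R₁‖R₂ = 0.7765 kΩ.
Fractional drop under load = R_th/(R_th + R_L) = 0.7765 / (0.7765 + 24.4) = 0.03084.
So the output falls by 3.08 %.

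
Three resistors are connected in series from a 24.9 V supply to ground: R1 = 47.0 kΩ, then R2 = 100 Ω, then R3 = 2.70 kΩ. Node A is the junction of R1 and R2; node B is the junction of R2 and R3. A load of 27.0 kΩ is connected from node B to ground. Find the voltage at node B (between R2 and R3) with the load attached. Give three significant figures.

At node B, R3 is in parallel with the load: R3‖R_L = 2455 Ω.
Below node A the resistance is R2 + (R3‖R_L) = 2555 Ω, so V_A = 24.9 × 2555/49550 = 1.284 V.
Then V_B = V_A × (R3‖R_L)/(R2 + R3‖R_L) = 1.284 × 2455/2555 = 1.23 V.

V ≈ 1.23 V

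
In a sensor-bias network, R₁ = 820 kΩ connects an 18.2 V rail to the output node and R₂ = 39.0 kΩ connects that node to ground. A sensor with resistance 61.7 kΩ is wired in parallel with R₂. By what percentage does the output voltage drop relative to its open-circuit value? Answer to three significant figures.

Unloaded V = 18.2 × 39.0/859.0 = 0.8263 V.
Loaded: R₂‖R_L = 23.90 kΩ, giving V = 18.2 × 23.90/843.9 = 0.5154 V.
Drop = (0.8263 − 0.5154) / 0.8263 = 37.6 %.

37.6 %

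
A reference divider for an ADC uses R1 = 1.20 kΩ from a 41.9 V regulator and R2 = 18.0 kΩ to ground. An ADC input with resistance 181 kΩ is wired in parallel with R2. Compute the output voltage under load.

V_out ≈ 39.0 V

The load sits in parallel with R2: R2‖R_L = (18.0 × 181) / (18.0 + 181) = 16.37 kΩ.
V_out = 41.9 × 16.37 / (1.20 + 16.37) = 41.9 × 16.37/17.57 = 39.0 V.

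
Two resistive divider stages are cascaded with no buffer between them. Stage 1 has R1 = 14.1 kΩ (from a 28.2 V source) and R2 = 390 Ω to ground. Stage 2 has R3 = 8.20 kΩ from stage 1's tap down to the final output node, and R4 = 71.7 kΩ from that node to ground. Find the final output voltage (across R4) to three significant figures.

V_out ≈ 0.678 V

Stage 2 presents R3+R4 = 79900 Ω as a load on stage 1's tap.
Stage 1's lower leg becomes R2‖(R3+R4) = 388.1 Ω, so V_mid = 28.2 × 388.1/14490 = 0.7554 V.
Stage 2 is itself unloaded: V_out = V_mid × R4/(R3+R4) = 0.7554 × 71700/79900 = 0.678 V.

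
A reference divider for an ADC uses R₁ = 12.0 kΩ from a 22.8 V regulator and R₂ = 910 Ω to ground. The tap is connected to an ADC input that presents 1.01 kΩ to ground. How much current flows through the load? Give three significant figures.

R₂‖R_L = 478.7 Ω; V_out = 22.8 × 478.7/12480 = 0.8746 V.
I_L = V_out / R_L = 0.8746 / 1.01 kΩ = 0.866 mA.

I_L ≈ 0.866 mA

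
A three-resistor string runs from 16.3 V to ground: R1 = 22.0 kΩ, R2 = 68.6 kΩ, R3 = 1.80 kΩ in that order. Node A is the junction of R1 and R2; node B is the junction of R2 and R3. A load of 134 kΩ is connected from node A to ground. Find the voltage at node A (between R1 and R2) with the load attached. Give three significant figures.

Below node A the series string R2+R3 = 70.40 kΩ sits in parallel with the 134 kΩ load: 46.15 kΩ.
V_A = 16.3 × 46.15/(22.0 + 46.15) = 11.0 V.

V ≈ 11.0 V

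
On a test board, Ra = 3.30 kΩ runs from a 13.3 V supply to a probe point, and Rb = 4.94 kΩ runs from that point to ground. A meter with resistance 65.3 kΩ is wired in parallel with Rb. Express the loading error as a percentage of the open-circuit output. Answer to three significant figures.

The divider's output (Thévenin) resistance is Ra‖Rb = 1.978 kΩ.
Fractional drop under load = R_th/(R_th + R_L) = 1.978 / (1.978 + 65.3) = 0.02941.
So the output falls by 2.94 %.

2.94 %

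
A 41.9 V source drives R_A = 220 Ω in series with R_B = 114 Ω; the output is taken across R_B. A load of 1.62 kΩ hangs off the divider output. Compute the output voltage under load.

V_out ≈ 13.7 V

The load sits in parallel with R_B: R_B‖R_L = (114 × 1620) / (114 + 1620) = 106.5 Ω.
V_out = 41.9 × 106.5 / (220 + 106.5) = 41.9 × 106.5/326.5 = 13.7 V.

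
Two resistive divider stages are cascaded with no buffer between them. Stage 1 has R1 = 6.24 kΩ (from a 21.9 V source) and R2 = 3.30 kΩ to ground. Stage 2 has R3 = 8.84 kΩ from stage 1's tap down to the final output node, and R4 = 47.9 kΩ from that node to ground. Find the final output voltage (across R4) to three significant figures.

Stage 2 presents R3+R4 = 56.74 kΩ as a load on stage 1's tap.
Stage 1's lower leg becomes R2‖(R3+R4) = 3.119 kΩ, so V_mid = 21.9 × 3.119/9.359 = 7.298 V.
Stage 2 is itself unloaded: V_out = V_mid × R4/(R3+R4) = 7.298 × 47.9/56.74 = 6.16 V.

V_out ≈ 6.16 V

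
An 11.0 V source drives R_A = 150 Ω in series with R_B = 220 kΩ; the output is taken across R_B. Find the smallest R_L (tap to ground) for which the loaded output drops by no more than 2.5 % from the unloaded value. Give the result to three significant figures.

R_L(min) ≈ 5.85 kΩ

Output resistance R_th = R_A‖R_B = (150 × 220000)/220200 = 149.9 Ω.
The fractional drop is R_th/(R_th + R_L); requiring this ≤ 0.0250 gives R_L ≥ R_th(1/0.0250 − 1) = 149.9 × 39.00 = 5.85 kΩ.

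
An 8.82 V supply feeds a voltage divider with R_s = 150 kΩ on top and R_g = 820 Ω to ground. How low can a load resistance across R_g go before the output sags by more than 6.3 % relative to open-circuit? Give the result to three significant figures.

R_L(min) ≈ 12.1 kΩ

Output resistance R_th = R_s‖R_g = (150000 × 820)/150800 = 815.5 Ω.
The fractional drop is R_th/(R_th + R_L); requiring this ≤ 0.0630 gives R_L ≥ R_th(1/0.0630 − 1) = 815.5 × 14.87 = 12.1 kΩ.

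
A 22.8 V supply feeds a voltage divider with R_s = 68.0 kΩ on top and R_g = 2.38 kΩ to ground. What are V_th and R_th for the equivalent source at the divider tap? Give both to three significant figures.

V_th = 0.771 V, R_th = 2.30 kΩ

V_th is the open-circuit tap voltage: 22.8 × 2.38/(68.0 + 2.38) = 0.771 V.
With the supply zeroed, R_s and R_g appear in parallel from the tap: R_th = R_s‖R_g = (68.0 × 2.38)/70.38 = 2.30 kΩ.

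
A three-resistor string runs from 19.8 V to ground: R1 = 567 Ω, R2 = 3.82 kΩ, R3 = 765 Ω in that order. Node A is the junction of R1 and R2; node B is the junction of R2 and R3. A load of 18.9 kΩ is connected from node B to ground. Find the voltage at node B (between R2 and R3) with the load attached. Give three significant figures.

At node B, R3 is in parallel with the load: R3‖R_L = 735.2 Ω.
Below node A the resistance is R2 + (R3‖R_L) = 4555 Ω, so V_A = 19.8 × 4555/5122 = 17.61 V.
Then V_B = V_A × (R3‖R_L)/(R2 + R3‖R_L) = 17.61 × 735.2/4555 = 2.84 V.

V ≈ 2.84 V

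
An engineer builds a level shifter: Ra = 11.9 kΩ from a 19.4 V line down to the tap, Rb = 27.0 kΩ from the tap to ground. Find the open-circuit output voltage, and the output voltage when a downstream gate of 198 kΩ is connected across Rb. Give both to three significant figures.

Open-circuit: V = 19.4 × 27.0/(11.9 + 27.0) = 13.5 V.
With the load, Rb becomes Rb‖R_L = 23.76 kΩ, so V = 19.4 × 23.76/35.66 = 12.9 V.

Unloaded: 13.5 V; loaded: 12.9 V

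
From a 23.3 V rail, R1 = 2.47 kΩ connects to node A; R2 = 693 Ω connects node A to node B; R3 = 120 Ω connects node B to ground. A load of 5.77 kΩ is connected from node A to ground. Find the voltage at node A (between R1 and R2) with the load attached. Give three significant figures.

Below node A the series string R2+R3 = 813.0 Ω sits in parallel with the 5770 Ω load: 712.6 Ω.
V_A = 23.3 × 712.6/(2470 + 712.6) = 5.22 V.

V ≈ 5.22 V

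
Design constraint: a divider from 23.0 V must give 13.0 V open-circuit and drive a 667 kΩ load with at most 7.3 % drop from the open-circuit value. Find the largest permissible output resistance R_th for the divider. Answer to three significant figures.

R_th ≤ 52.5 kΩ

Loading drop = R_th/(R_th + R_L) ≤ 0.0730, so R_th ≤ R_L · ε/(1−ε) = 667 kΩ × 0.0730/0.9270 = 52.5 kΩ.
(Any R1, R2 with R2/(R1+R2) = 0.565 and R1‖R2 ≤ 52.5 kΩ will meet the spec.)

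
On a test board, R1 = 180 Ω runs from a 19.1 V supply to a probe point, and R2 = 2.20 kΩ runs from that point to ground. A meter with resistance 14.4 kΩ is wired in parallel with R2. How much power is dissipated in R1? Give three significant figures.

Total resistance from the source is R1 + (R2‖R_L) = 2088 Ω, so I = 19.1/2088 Ω = 9.146 mA.
P = I²·R1 = (9.146 mA)² × 180 Ω = 15.1 mW.

P ≈ 15.1 mW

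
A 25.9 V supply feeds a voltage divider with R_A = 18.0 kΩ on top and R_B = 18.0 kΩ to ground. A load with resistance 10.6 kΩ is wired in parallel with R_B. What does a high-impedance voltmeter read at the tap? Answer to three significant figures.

The load sits in parallel with R_B: R_B‖R_L = (18.0 × 10.6) / (18.0 + 10.6) = 6.671 kΩ.
V_out = 25.9 × 6.671 / (18.0 + 6.671) = 25.9 × 6.671/24.67 = 7.00 V.

V_out ≈ 7.00 V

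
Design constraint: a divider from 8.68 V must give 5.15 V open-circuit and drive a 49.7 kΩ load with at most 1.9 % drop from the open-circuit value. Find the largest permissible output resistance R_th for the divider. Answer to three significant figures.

Loading drop = R_th/(R_th + R_L) ≤ 0.0190, so R_th ≤ R_L · ε/(1−ε) = 49.7 kΩ × 0.0190/0.9810 = 963 Ω.

R_th ≤ 963 Ω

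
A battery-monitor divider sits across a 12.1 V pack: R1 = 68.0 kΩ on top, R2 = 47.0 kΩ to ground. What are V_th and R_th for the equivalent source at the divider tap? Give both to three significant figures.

V_th = 4.95 V, R_th = 27.8 kΩ

V_th is the open-circuit tap voltage: 12.1 × 47.0/(68.0 + 47.0) = 4.95 V.
With the supply zeroed, R1 and R2 appear in parallel from the tap: R_th = R1‖R2 = (68.0 × 47.0)/115.0 = 27.8 kΩ.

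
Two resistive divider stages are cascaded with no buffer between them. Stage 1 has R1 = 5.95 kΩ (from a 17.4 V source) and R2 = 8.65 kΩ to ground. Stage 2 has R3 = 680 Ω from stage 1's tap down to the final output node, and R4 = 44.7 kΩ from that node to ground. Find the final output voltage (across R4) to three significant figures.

Stage 2 presents R3+R4 = 45380 Ω as a load on stage 1's tap.
Stage 1's lower leg becomes R2‖(R3+R4) = 7265 Ω, so V_mid = 17.4 × 7265/13220 = 9.566 V.
Stage 2 is itself unloaded: V_out = V_mid × R4/(R3+R4) = 9.566 × 44700/45380 = 9.42 V.

V_out ≈ 9.42 V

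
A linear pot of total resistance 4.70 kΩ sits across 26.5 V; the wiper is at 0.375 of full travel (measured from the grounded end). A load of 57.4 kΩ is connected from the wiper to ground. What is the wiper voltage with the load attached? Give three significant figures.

The wiper splits the pot into (1−α)R = 2.938 kΩ above and αR = 1.762 kΩ below.
Lower section ‖ load = 1.710 kΩ.
V_wiper = 26.5 × 1.710/(2.938 + 1.710) = 9.75 V.

V ≈ 9.75 V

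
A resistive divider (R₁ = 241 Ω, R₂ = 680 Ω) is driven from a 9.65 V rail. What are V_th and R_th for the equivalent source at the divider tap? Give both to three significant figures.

V_th is the open-circuit tap voltage: 9.65 × 680/(241 + 680) = 7.12 V.
With the supply zeroed, R₁ and R₂ appear in parallel from the tap: R_th = R₁‖R₂ = (241 × 680)/921.0 = 178 Ω.

V_th = 7.12 V, R_th = 178 Ω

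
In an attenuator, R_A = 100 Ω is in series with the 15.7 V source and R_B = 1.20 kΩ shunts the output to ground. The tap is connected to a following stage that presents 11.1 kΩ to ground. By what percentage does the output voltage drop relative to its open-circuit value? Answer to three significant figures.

The divider's output (Thévenin) resistance is R_A‖R_B = 92.31 Ω.
Fractional drop under load = R_th/(R_th + R_L) = 92.31 / (92.31 + 11100) = 0.008247.
So the output falls by 0.825 %.

0.825 %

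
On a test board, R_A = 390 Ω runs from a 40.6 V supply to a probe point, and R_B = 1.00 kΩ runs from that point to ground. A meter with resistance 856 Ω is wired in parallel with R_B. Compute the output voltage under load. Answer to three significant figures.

V_out ≈ 22.0 V

The load sits in parallel with R_B: R_B‖R_L = (1000 × 856) / (1000 + 856) = 461.2 Ω.
V_out = 40.6 × 461.2 / (390 + 461.2) = 40.6 × 461.2/851.2 = 22.0 V.
(Unloaded it would have been 29.2 V.)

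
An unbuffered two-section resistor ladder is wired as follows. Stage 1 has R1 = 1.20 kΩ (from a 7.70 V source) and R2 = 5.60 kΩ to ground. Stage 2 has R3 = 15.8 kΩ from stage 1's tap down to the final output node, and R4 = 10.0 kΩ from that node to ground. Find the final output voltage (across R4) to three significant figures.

V_out ≈ 2.37 V

Stage 2 presents R3+R4 = 25.80 kΩ as a load on stage 1's tap.
Stage 1's lower leg becomes R2‖(R3+R4) = 4.601 kΩ, so V_mid = 7.70 × 4.601/5.801 = 6.107 V.
Stage 2 is itself unloaded: V_out = V_mid × R4/(R3+R4) = 6.107 × 10.0/25.80 = 2.37 V.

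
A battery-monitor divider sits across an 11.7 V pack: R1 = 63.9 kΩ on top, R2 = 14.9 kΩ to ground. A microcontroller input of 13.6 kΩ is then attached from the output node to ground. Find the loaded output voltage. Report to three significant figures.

The load sits in parallel with R2: R2‖R_L = (14.9 × 13.6) / (14.9 + 13.6) = 7.110 kΩ.
V_out = 11.7 × 7.110 / (63.9 + 7.110) = 11.7 × 7.110/71.01 = 1.17 V.

V_out ≈ 1.17 V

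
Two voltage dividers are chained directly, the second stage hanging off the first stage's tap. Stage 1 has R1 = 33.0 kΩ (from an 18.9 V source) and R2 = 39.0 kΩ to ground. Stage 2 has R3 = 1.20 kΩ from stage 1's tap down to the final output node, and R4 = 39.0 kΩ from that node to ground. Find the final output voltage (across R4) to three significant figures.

V_out ≈ 6.87 V

Stage 2 presents R3+R4 = 40.20 kΩ as a load on stage 1's tap.
Stage 1's lower leg becomes R2‖(R3+R4) = 19.80 kΩ, so V_mid = 18.9 × 19.80/52.80 = 7.086 V.
Stage 2 is itself unloaded: V_out = V_mid × R4/(R3+R4) = 7.086 × 39.0/40.20 = 6.87 V.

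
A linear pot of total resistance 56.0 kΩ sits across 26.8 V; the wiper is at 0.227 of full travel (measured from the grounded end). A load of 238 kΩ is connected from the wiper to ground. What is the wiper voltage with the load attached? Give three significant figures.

The wiper splits the pot into (1−α)R = 43.29 kΩ above and αR = 12.71 kΩ below.
Lower section ‖ load = 12.07 kΩ.
V_wiper = 26.8 × 12.07/(43.29 + 12.07) = 5.84 V.

V ≈ 5.84 V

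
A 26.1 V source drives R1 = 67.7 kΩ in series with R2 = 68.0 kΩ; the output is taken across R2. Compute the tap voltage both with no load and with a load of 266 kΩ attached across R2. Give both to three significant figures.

Open-circuit: V = 26.1 × 68.0/(67.7 + 68.0) = 13.1 V.
With the load, R2 becomes R2‖R_L = 54.16 kΩ, so V = 26.1 × 54.16/121.9 = 11.6 V.

Unloaded: 13.1 V; loaded: 11.6 V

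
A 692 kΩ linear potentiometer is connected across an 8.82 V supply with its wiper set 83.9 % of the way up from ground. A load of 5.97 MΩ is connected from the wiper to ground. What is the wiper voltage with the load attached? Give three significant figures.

V ≈ 7.29 V

The wiper splits the pot into (1−α)R = 111.4 kΩ above and αR = 580.6 kΩ below.
Lower section ‖ load = 529.1 kΩ.
V_wiper = 8.82 × 529.1/(111.4 + 529.1) = 7.29 V.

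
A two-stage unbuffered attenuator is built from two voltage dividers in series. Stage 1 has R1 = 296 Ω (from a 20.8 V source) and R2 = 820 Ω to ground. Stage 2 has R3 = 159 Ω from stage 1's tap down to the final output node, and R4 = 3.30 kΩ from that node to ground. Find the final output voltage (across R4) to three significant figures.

V_out ≈ 13.7 V

Stage 2 presents R3+R4 = 3459 Ω as a load on stage 1's tap.
Stage 1's lower leg becomes R2‖(R3+R4) = 662.9 Ω, so V_mid = 20.8 × 662.9/958.9 = 14.38 V.
Stage 2 is itself unloaded: V_out = V_mid × R4/(R3+R4) = 14.38 × 3300/3459 = 13.7 V.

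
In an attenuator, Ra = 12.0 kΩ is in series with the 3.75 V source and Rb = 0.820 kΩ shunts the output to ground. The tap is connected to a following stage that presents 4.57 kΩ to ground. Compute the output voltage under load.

The load sits in parallel with Rb: Rb‖R_L = (820 × 4570) / (820 + 4570) = 695.3 Ω.
V_out = 3.75 × 695.3 / (12000 + 695.3) = 3.75 × 695.3/12700 = 0.205 V.

V_out ≈ 0.205 V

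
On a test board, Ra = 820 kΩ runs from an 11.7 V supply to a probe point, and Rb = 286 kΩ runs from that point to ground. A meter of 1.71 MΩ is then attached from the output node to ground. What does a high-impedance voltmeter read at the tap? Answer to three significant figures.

V_out ≈ 2.69 V

The load sits in parallel with Rb: Rb‖R_L = (286 × 1710) / (286 + 1710) = 245.0 kΩ.
V_out = 11.7 × 245.0 / (820 + 245.0) = 11.7 × 245.0/1065 = 2.69 V.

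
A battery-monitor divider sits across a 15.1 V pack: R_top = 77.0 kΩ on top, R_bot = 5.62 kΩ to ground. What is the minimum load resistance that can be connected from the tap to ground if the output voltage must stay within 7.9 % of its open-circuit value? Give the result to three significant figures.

R_L(min) ≈ 61.1 kΩ

Output resistance R_th = R_top‖R_bot = (77.0 × 5.62)/82.62 = 5.238 kΩ.
The fractional drop is R_th/(R_th + R_L); requiring this ≤ 0.0790 gives R_L ≥ R_th(1/0.0790 − 1) = 5.238 × 11.66 = 61.1 kΩ.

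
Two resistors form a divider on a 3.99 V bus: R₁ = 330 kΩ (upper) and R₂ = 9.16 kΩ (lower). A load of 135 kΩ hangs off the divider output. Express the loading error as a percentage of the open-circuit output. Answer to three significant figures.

The divider's output (Thévenin) resistance is R₁‖R₂ = 8.913 kΩ.
Fractional drop under load = R_th/(R_th + R_L) = 8.913 / (8.913 + 135) = 0.06193.
So the output falls by 6.19 %.

6.19 %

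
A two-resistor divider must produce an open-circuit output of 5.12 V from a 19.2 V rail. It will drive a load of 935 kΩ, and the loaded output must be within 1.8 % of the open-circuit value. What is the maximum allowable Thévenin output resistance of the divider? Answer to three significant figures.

R_th ≤ 17.1 kΩ

Loading drop = R_th/(R_th + R_L) ≤ 0.0180, so R_th ≤ R_L · ε/(1−ε) = 935 kΩ × 0.0180/0.9820 = 17.1 kΩ.
(Any R1, R2 with R2/(R1+R2) = 0.267 and R1‖R2 ≤ 17.1 kΩ will meet the spec.)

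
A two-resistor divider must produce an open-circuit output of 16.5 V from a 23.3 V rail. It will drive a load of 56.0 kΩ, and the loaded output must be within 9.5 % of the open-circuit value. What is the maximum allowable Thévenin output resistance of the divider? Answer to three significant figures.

Loading drop = R_th/(R_th + R_L) ≤ 0.0950, so R_th ≤ R_L · ε/(1−ε) = 56.0 kΩ × 0.0950/0.9050 = 5.88 kΩ.
(Any R1, R2 with R2/(R1+R2) = 0.708 and R1‖R2 ≤ 5.88 kΩ will meet the spec.)

R_th ≤ 5.88 kΩ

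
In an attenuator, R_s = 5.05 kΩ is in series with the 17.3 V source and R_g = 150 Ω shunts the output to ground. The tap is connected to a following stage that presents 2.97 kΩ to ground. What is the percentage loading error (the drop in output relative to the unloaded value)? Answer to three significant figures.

The divider's output (Thévenin) resistance is R_s‖R_g = 145.7 Ω.
Fractional drop under load = R_th/(R_th + R_L) = 145.7 / (145.7 + 2970) = 0.04675.
So the output falls by 4.68 %.

4.68 %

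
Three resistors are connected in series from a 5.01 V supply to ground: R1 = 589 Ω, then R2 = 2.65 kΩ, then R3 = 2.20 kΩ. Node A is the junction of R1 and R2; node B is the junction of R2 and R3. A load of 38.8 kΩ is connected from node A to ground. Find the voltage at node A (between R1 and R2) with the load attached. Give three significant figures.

Below node A the series string R2+R3 = 4850 Ω sits in parallel with the 38800 Ω load: 4311 Ω.
V_A = 5.01 × 4311/(589 + 4311) = 4.41 V.

V ≈ 4.41 V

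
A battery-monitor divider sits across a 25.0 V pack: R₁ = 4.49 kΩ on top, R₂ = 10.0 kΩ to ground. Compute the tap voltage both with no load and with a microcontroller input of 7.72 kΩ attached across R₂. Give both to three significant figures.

Unloaded: 17.3 V; loaded: 12.3 V

Open-circuit: V = 25.0 × 10.0/(4.49 + 10.0) = 17.3 V.
With the load, R₂ becomes R₂‖R_L = 4.357 kΩ, so V = 25.0 × 4.357/8.847 = 12.3 V.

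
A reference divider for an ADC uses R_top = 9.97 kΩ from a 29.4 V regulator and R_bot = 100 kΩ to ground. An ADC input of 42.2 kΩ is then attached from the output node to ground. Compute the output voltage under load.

V_out ≈ 22.0 V

The load sits in parallel with R_bot: R_bot‖R_L = (100 × 42.2) / (100 + 42.2) = 29.68 kΩ.
V_out = 29.4 × 29.68 / (9.97 + 29.68) = 29.4 × 29.68/39.65 = 22.0 V.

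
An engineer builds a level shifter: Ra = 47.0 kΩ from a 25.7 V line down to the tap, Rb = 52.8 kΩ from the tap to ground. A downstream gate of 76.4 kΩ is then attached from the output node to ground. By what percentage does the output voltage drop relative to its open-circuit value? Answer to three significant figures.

Unloaded V = 25.7 × 52.8/99.80 = 13.60 V.
Loaded: Rb‖R_L = 31.22 kΩ, giving V = 25.7 × 31.22/78.22 = 10.26 V.
Drop = (13.60 − 10.26) / 13.60 = 24.6 %.

24.6 %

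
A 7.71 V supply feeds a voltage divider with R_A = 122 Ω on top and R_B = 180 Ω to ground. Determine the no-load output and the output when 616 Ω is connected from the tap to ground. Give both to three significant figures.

Open-circuit: V = 7.71 × 180/(122 + 180) = 4.60 V.
With the load, R_B becomes R_B‖R_L = 139.3 Ω, so V = 7.71 × 139.3/261.3 = 4.11 V.

Unloaded: 4.60 V; loaded: 4.11 V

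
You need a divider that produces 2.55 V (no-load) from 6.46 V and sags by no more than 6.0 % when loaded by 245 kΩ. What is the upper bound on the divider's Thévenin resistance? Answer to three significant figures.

R_th ≤ 15.6 kΩ

Loading drop = R_th/(R_th + R_L) ≤ 0.0600, so R_th ≤ R_L · ε/(1−ε) = 245 kΩ × 0.0600/0.9400 = 15.6 kΩ.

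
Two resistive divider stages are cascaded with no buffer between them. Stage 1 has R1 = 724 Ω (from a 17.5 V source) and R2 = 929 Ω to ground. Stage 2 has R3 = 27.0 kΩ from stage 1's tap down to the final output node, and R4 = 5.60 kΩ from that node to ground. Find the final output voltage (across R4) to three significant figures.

V_out ≈ 1.67 V

Stage 2 presents R3+R4 = 32600 Ω as a load on stage 1's tap.
Stage 1's lower leg becomes R2‖(R3+R4) = 903.3 Ω, so V_mid = 17.5 × 903.3/1627 = 9.714 V.
Stage 2 is itself unloaded: V_out = V_mid × R4/(R3+R4) = 9.714 × 5600/32600 = 1.67 V.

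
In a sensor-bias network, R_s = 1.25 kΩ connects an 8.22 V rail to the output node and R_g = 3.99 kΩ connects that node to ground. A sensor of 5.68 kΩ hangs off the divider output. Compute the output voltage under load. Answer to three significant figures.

V_out ≈ 5.36 V

The load sits in parallel with R_g: R_g‖R_L = (3.99 × 5.68) / (3.99 + 5.68) = 2.344 kΩ.
V_out = 8.22 × 2.344 / (1.25 + 2.344) = 8.22 × 2.344/3.594 = 5.36 V.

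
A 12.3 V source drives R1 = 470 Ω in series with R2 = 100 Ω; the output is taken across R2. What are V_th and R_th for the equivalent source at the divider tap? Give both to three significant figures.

V_th = 2.16 V, R_th = 82.5 Ω

V_th is the open-circuit tap voltage: 12.3 × 100/(470 + 100) = 2.16 V.
With the supply zeroed, R1 and R2 appear in parallel from the tap: R_th = R1‖R2 = (470 × 100)/570.0 = 82.5 Ω.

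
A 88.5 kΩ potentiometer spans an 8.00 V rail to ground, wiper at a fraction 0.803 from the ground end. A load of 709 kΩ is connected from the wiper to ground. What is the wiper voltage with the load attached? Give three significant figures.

The wiper splits the pot into (1−α)R = 17.43 kΩ above and αR = 71.07 kΩ below.
Lower section ‖ load = 64.59 kΩ.
V_wiper = 8.00 × 64.59/(17.43 + 64.59) = 6.30 V.

V ≈ 6.30 V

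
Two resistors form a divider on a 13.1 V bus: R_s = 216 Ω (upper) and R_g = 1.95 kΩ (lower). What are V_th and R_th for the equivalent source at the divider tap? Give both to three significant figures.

V_th = 11.8 V, R_th = 194 Ω

V_th is the open-circuit tap voltage: 13.1 × 1950/(216 + 1950) = 11.8 V.
With the supply zeroed, R_s and R_g appear in parallel from the tap: R_th = R_s‖R_g = (216 × 1950)/2166 = 194 Ω.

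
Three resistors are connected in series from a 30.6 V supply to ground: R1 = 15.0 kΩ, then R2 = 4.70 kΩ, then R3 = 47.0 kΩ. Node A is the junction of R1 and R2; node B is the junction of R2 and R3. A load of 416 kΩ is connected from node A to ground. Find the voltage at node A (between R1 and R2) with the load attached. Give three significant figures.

V ≈ 23.1 V

Below node A the series string R2+R3 = 51.70 kΩ sits in parallel with the 416 kΩ load: 45.99 kΩ.
V_A = 30.6 × 45.99/(15.0 + 45.99) = 23.1 V.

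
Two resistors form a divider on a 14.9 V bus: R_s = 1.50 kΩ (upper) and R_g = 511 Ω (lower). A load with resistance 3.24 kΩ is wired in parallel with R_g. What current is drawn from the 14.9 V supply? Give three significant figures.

R_g‖R_L = 441.4 Ω, so the source sees R_s + R_g‖R_L = 1941 Ω.
I = 14.9 V / 1941 Ω = 7.67 mA.

I ≈ 7.67 mA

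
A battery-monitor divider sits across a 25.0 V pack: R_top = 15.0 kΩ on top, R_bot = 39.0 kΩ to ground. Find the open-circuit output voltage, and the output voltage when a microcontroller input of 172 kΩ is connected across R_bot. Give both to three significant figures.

Open-circuit: V = 25.0 × 39.0/(15.0 + 39.0) = 18.1 V.
With the load, R_bot becomes R_bot‖R_L = 31.79 kΩ, so V = 25.0 × 31.79/46.79 = 17.0 V.

Unloaded: 18.1 V; loaded: 17.0 V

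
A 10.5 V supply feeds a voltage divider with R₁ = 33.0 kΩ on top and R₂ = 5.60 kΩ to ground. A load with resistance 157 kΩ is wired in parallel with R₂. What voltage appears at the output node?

V_out ≈ 1.48 V

The load sits in parallel with R₂: R₂‖R_L = (5.60 × 157) / (5.60 + 157) = 5.407 kΩ.
V_out = 10.5 × 5.407 / (33.0 + 5.407) = 10.5 × 5.407/38.41 = 1.48 V.
(Unloaded it would have been 1.52 V.)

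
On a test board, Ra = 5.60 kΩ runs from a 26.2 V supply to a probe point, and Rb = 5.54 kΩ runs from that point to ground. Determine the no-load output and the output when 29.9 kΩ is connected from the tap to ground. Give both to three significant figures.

Unloaded: 13.0 V; loaded: 11.9 V

Open-circuit: V = 26.2 × 5.54/(5.60 + 5.54) = 13.0 V.
With the load, Rb becomes Rb‖R_L = 4.674 kΩ, so V = 26.2 × 4.674/10.27 = 11.9 V.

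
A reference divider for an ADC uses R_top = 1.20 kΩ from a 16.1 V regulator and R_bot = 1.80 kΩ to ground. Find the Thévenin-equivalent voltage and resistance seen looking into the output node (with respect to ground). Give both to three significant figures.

V_th is the open-circuit tap voltage: 16.1 × 1.80/(1.20 + 1.80) = 9.66 V.
With the supply zeroed, R_top and R_bot appear in parallel from the tap: R_th = R_top‖R_bot = (1.20 × 1.80)/3.000 = 720 Ω.

V_th = 9.66 V, R_th = 720 Ω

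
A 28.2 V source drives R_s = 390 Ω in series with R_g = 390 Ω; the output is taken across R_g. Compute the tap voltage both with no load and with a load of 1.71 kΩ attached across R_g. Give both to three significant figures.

Open-circuit: V = 28.2 × 390/(390 + 390) = 14.1 V.
With the load, R_g becomes R_g‖R_L = 317.6 Ω, so V = 28.2 × 317.6/707.6 = 12.7 V.

Unloaded: 14.1 V; loaded: 12.7 V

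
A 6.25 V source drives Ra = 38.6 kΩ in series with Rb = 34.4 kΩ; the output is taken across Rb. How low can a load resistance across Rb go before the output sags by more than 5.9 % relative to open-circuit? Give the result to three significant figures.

R_L(min) ≈ 290 kΩ

Output resistance R_th = Ra‖Rb = (38.6 × 34.4)/73.00 = 18.19 kΩ.
The fractional drop is R_th/(R_th + R_L); requiring this ≤ 0.0590 gives R_L ≥ R_th(1/0.0590 − 1) = 18.19 × 15.95 = 290 kΩ.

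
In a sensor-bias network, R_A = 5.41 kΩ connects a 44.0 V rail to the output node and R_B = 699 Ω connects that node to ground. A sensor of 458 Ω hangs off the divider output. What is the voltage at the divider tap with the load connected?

V_out ≈ 2.14 V

The load sits in parallel with R_B: R_B‖R_L = (699 × 458) / (699 + 458) = 276.7 Ω.
V_out = 44.0 × 276.7 / (5410 + 276.7) = 44.0 × 276.7/5687 = 2.14 V.
(Unloaded it would have been 5.03 V.)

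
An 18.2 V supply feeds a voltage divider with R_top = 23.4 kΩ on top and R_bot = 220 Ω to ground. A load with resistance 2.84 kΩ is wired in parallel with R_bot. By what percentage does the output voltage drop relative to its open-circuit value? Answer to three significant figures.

7.13 %

The divider's output (Thévenin) resistance is R_top‖R_bot = 218.0 Ω.
Fractional drop under load = R_th/(R_th + R_L) = 218.0 / (218.0 + 2840) = 0.07127.
So the output falls by 7.13 %.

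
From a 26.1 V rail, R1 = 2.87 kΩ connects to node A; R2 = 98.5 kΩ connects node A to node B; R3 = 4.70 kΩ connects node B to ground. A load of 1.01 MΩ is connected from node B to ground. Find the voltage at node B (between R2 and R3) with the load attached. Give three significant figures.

At node B, R3 is in parallel with the load: R3‖R_L = 4.678 kΩ.
Below node A the resistance is R2 + (R3‖R_L) = 103.2 kΩ, so V_A = 26.1 × 103.2/106.0 = 25.39 V.
Then V_B = V_A × (R3‖R_L)/(R2 + R3‖R_L) = 25.39 × 4.678/103.2 = 1.15 V.

V ≈ 1.15 V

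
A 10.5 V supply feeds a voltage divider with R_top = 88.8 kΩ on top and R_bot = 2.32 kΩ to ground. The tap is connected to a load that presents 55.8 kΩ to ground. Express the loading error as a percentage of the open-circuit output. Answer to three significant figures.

The divider's output (Thévenin) resistance is R_top‖R_bot = 2.261 kΩ.
Fractional drop under load = R_th/(R_th + R_L) = 2.261 / (2.261 + 55.8) = 0.03894.
So the output falls by 3.89 %.

3.89 %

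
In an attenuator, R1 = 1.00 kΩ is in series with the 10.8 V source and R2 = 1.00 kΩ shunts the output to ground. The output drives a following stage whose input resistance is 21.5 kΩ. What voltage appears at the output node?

The load sits in parallel with R2: R2‖R_L = (1.00 × 21.5) / (1.00 + 21.5) = 0.9556 kΩ.
V_out = 10.8 × 0.9556 / (1.00 + 0.9556) = 10.8 × 0.9556/1.956 = 5.28 V.

V_out ≈ 5.28 V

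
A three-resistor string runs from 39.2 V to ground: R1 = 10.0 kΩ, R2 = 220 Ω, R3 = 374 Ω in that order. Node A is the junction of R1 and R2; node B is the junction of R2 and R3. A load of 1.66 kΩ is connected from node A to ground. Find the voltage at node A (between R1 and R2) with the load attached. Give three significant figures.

Below node A the series string R2+R3 = 594.0 Ω sits in parallel with the 1660 Ω load: 437.5 Ω.
V_A = 39.2 × 437.5/(10000 + 437.5) = 1.64 V.

V ≈ 1.64 V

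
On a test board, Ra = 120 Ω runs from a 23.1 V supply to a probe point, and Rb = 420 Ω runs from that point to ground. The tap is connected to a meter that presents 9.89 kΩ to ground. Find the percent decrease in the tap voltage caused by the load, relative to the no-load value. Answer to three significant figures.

0.935 %

The divider's output (Thévenin) resistance is Ra‖Rb = 93.33 Ω.
Fractional drop under load = R_th/(R_th + R_L) = 93.33 / (93.33 + 9890) = 0.009349.
So the output falls by 0.935 %.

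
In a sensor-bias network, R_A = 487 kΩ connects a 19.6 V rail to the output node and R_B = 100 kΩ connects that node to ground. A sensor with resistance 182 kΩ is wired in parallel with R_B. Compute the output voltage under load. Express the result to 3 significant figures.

V_out ≈ 2.29 V

The load sits in parallel with R_B: R_B‖R_L = (100 × 182) / (100 + 182) = 64.54 kΩ.
V_out = 19.6 × 64.54 / (487 + 64.54) = 19.6 × 64.54/551.5 = 2.29 V.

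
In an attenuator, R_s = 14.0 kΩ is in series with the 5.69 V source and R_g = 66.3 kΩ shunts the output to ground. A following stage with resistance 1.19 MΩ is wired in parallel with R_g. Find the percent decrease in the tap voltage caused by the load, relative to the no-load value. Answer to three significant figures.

0.962 %

The divider's output (Thévenin) resistance is R_s‖R_g = 11.56 kΩ.
Fractional drop under load = R_th/(R_th + R_L) = 11.56 / (11.56 + 1190) = 0.009620.
So the output falls by 0.962 %.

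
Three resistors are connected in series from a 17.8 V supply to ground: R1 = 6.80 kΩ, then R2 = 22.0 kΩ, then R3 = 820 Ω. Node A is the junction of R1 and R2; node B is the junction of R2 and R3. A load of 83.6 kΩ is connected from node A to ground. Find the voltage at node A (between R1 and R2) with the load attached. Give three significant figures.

Below node A the series string R2+R3 = 22820 Ω sits in parallel with the 83600 Ω load: 17930 Ω.
V_A = 17.8 × 17930/(6800 + 17930) = 12.9 V.

V ≈ 12.9 V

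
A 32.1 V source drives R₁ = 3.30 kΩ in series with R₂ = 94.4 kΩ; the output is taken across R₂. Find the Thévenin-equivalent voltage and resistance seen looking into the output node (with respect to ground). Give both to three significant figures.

V_th = 31.0 V, R_th = 3.19 kΩ

V_th is the open-circuit tap voltage: 32.1 × 94.4/(3.30 + 94.4) = 31.0 V.
With the supply zeroed, R₁ and R₂ appear in parallel from the tap: R_th = R₁‖R₂ = (3.30 × 94.4)/97.70 = 3.19 kΩ.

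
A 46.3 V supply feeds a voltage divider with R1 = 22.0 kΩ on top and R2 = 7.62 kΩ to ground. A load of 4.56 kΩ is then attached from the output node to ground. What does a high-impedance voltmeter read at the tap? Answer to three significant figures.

The load sits in parallel with R2: R2‖R_L = (7.62 × 4.56) / (7.62 + 4.56) = 2.853 kΩ.
V_out = 46.3 × 2.853 / (22.0 + 2.853) = 46.3 × 2.853/24.85 = 5.31 V.
(Unloaded it would have been 11.9 V.)

V_out ≈ 5.31 V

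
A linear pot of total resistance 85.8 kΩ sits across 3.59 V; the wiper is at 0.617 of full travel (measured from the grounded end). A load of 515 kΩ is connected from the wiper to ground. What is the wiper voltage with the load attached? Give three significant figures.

V ≈ 2.13 V

The wiper splits the pot into (1−α)R = 32.86 kΩ above and αR = 52.94 kΩ below.
Lower section ‖ load = 48.00 kΩ.
V_wiper = 3.59 × 48.00/(32.86 + 48.00) = 2.13 V.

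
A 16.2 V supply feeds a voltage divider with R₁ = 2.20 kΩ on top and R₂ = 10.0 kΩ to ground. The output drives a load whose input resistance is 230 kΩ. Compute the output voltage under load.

V_out ≈ 13.2 V

The load sits in parallel with R₂: R₂‖R_L = (10.0 × 230) / (10.0 + 230) = 9.583 kΩ.
V_out = 16.2 × 9.583 / (2.20 + 9.583) = 16.2 × 9.583/11.78 = 13.2 V.
(Unloaded it would have been 13.3 V.)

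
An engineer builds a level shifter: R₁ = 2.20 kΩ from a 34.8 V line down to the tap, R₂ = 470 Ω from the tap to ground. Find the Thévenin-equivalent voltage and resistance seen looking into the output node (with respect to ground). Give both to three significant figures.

V_th = 6.13 V, R_th = 387 Ω

V_th is the open-circuit tap voltage: 34.8 × 470/(2200 + 470) = 6.13 V.
With the supply zeroed, R₁ and R₂ appear in parallel from the tap: R_th = R₁‖R₂ = (2200 × 470)/2670 = 387 Ω.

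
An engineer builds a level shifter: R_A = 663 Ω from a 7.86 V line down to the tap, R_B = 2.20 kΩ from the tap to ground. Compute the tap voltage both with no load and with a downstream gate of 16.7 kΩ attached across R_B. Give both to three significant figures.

Open-circuit: V = 7.86 × 2200/(663 + 2200) = 6.04 V.
With the load, R_B becomes R_B‖R_L = 1944 Ω, so V = 7.86 × 1944/2607 = 5.86 V.

Unloaded: 6.04 V; loaded: 5.86 V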